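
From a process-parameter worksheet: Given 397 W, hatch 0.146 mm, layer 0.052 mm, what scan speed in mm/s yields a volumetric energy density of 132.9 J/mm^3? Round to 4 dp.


v = 397 / (132.9*0.146*0.052) = 393.4679 mm/s


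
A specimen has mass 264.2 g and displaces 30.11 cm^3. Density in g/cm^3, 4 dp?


rho = 264.2 / 30.11 = 8.7745 g/cm^3


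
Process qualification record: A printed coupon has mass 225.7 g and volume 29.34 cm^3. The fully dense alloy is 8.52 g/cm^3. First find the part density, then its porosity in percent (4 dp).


rho_part = 225.7 / 29.34 = 7.69256987 g/cm^3
Porosity = (1 - 7.69256987/8.52)*100 = 9.7116 %


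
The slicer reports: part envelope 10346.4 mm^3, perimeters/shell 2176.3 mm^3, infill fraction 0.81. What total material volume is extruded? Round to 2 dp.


V_infill = (10346.4 - 2176.3) * 0.81 = 6617.78
V_total = 2176.3 + 6617.78 = 8794.08 mm^3


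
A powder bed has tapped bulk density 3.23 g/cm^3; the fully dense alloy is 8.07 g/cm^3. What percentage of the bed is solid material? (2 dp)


Packing = (3.23/8.07)*100 = 40.02 %


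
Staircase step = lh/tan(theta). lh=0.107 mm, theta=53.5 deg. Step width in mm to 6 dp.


step = 0.107 / tan(53.5) = 0.079176 mm


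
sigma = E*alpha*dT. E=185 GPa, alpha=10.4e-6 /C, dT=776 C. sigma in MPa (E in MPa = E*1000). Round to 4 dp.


sigma = 185*1000 * 10.4e-6 * 776 = 1493.024 MPa


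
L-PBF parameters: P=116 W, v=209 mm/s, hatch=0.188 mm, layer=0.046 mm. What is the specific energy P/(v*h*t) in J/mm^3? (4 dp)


Build rate = 209 * 0.188 * 0.046 = 1.807432 mm^3/s
SE = 116 / 1.807432 = 64.1795 J/mm^3


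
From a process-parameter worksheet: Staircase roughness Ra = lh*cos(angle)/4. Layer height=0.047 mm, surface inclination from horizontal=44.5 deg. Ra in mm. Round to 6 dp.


Ra = 0.047 * cos(44.5) / 4 = 0.008381 mm


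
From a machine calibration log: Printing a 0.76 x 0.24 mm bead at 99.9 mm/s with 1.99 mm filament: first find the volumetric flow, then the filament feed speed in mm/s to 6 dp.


Q = 0.76 * 0.24 * 99.9 = 18.22176 mm^3/s
A_fil = pi*(1.99/2)^2 = 3.11025527 mm^2
v_feed = 18.22176 / 3.11025527 = 5.858606 mm/s


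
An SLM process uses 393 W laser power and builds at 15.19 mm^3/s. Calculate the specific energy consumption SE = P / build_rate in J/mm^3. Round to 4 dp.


SE = 393 / 15.19 = 25.8723 J/mm^3


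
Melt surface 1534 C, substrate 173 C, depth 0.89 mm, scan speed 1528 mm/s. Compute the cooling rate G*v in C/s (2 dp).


G = (1534-173)/0.89 = 1529.21348315 C/mm
CR = 1529.21348315 * 1528 = 2336638.2 C/s


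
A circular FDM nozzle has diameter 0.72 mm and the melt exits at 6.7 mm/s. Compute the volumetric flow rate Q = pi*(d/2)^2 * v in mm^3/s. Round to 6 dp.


A = pi*(0.72/2)^2 = 0.40715041 mm^2
Q = 0.40715041 * 6.7 = 2.727908 mm^3/s


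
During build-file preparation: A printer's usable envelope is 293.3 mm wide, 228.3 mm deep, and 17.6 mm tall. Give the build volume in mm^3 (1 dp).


V = 293.3 * 228.3 * 17.6 = 1178502.9 mm^3


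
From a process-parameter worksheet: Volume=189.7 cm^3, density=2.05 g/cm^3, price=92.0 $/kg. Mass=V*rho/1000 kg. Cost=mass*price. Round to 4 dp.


Mass = 189.7*2.05/1000 = 0.388885 kg
Cost = 0.388885 * 92.0 = 35.7774 $


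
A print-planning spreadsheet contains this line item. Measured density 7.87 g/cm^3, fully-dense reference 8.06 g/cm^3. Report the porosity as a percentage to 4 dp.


Porosity = (1-7.87/8.06)*100 = 2.3573 %


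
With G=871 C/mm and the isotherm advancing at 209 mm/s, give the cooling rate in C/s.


CR = 871 * 209 = 182039 C/s


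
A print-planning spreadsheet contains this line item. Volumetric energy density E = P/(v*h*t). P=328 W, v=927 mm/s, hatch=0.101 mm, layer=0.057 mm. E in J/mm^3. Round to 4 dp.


E = 328 / (927*0.101*0.057) = 61.4608 J/mm^3


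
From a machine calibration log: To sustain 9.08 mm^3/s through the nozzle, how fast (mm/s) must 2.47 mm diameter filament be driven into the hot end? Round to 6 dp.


A = pi*(2.47/2)^2 = 4.791636
v = 9.08 / 4.791636 = 1.894969 mm/s


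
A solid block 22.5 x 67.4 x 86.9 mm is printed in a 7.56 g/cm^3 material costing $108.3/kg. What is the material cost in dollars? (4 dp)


V = 22.5 * 67.4 * 86.9 = 131783.85 mm^3 = 131.78385 cm^3
Mass = 131.78385 * 7.56 / 1000 = 0.99628591 kg
Cost = 0.99628591 * 108.3 = 107.8978 $


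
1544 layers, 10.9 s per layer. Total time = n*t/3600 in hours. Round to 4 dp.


t = 1544 * 10.9 / 3600 = 4.6749 hrs


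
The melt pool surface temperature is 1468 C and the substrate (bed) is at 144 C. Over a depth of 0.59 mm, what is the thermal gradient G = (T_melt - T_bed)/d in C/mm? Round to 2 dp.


G = (1468-144)/0.59 = 2244.07 C/mm


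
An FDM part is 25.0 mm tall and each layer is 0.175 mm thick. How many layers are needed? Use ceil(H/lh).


Layers = ceil(25.0/0.175) = 143


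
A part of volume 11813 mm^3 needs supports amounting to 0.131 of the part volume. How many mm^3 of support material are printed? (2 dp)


V_support = 11813 * 0.131 = 1547.5 mm^3


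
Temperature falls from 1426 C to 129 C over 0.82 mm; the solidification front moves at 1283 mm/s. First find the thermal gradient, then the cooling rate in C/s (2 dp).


G = (1426-129)/0.82 = 1581.70731707 C/mm
CR = 1581.70731707 * 1283 = 2029330.49 C/s


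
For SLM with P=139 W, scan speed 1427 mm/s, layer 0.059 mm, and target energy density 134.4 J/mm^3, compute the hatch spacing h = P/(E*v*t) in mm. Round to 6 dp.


h = 139 / (134.4*1427*0.059) = 0.012284 mm


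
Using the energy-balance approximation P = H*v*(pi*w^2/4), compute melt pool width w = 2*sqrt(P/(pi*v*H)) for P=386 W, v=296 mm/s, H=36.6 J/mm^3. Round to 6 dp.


w = 2*sqrt(386/(pi*296*36.6)) = 0.212992 mm


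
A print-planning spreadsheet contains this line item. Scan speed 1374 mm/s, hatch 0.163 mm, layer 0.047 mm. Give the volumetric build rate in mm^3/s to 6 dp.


Rate = 1374 * 0.163 * 0.047 = 10.526214 mm^3/s


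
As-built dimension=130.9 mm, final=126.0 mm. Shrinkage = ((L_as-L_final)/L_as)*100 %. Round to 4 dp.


Shrinkage = ((130.9-126.0)/130.9)*100 = 3.7433 %


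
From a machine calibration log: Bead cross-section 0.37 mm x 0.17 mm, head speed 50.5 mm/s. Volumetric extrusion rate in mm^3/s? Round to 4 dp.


Rate = 0.37 * 0.17 * 50.5 = 3.1765 mm^3/s


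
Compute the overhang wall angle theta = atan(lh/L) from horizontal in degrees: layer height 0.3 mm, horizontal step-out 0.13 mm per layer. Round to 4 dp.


angle = atan(0.3/0.13) = 66.5713 degrees


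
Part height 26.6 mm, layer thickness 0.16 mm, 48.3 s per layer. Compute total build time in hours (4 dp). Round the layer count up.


Layers = ceil(26.6/0.16) = 167
t = 167 * 48.3 / 3600 = 2.2406 hrs


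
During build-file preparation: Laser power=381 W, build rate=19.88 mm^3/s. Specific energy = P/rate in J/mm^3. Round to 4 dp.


SE = 381 / 19.88 = 19.165 J/mm^3


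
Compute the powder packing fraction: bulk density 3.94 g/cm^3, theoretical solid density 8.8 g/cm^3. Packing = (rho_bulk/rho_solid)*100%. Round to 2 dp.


Packing = (3.94/8.8)*100 = 44.77 %


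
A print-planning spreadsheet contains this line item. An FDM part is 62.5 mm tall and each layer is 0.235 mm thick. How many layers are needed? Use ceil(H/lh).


Layers = ceil(62.5/0.235) = 266


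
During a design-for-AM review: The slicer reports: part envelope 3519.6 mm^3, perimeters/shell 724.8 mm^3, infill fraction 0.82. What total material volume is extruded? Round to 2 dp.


V_infill = (3519.6 - 724.8) * 0.82 = 2291.74
V_total = 724.8 + 2291.74 = 3016.54 mm^3


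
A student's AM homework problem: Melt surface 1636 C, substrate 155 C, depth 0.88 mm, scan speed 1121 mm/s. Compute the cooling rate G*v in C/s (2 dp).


G = (1636-155)/0.88 = 1682.95454545 C/mm
CR = 1682.95454545 * 1121 = 1886592.05 C/s


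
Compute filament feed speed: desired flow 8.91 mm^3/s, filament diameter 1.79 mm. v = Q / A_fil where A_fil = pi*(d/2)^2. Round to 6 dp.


A = pi*(1.79/2)^2 = 2.516494
v = 8.91 / 2.516494 = 3.54064 mm/s


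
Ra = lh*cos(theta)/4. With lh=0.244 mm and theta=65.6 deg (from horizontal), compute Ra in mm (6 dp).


Ra = 0.244 * cos(65.6) / 4 = 0.025199 mm


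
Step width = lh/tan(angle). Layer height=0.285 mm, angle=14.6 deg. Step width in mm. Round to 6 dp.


step = 0.285 / tan(14.6) = 1.094132 mm


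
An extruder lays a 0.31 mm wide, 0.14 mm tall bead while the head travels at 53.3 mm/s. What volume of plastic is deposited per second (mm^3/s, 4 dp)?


Rate = 0.31 * 0.14 * 53.3 = 2.3132 mm^3/s


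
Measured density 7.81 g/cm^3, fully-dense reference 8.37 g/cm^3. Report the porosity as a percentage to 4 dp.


Porosity = (1-7.81/8.37)*100 = 6.6906 %


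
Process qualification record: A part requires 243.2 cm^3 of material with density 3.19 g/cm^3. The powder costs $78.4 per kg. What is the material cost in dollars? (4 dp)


Mass = 243.2*3.19/1000 = 0.775808 kg
Cost = 0.775808 * 78.4 = 60.8233 $


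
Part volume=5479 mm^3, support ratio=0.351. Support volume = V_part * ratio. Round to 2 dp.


V_support = 5479 * 0.351 = 1923.13 mm^3


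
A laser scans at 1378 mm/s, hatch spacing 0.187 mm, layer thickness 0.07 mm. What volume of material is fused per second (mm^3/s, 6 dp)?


Rate = 1378 * 0.187 * 0.07 = 18.03802 mm^3/s


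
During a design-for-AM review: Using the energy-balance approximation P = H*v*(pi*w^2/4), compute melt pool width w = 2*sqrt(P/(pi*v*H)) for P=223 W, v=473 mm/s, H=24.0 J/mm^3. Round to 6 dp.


w = 2*sqrt(223/(pi*473*24.0)) = 0.158151 mm


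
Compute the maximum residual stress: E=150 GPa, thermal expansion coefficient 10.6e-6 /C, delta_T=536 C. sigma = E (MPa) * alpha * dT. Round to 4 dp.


sigma = 150*1000 * 10.6e-6 * 536 = 852.24 MPa


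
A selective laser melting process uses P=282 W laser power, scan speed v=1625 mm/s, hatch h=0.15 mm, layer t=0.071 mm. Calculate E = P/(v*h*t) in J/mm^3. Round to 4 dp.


E = 282 / (1625*0.15*0.071) = 16.2947 J/mm^3


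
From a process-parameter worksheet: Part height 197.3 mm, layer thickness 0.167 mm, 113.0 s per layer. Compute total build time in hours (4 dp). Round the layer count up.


Layers = ceil(197.3/0.167) = 1182
t = 1182 * 113.0 / 3600 = 37.1017 hrs


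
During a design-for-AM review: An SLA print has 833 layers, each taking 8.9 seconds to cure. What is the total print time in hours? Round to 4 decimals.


t = 833 * 8.9 / 3600 = 2.0594 hrs


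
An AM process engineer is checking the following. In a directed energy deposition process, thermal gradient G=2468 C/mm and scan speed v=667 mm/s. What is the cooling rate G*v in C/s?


CR = 2468 * 667 = 1646156 C/s


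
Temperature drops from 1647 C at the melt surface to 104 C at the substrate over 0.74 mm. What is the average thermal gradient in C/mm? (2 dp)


G = (1647-104)/0.74 = 2085.14 C/mm


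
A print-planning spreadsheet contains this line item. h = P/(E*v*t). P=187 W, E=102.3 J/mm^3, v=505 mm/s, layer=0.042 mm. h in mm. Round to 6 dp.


h = 187 / (102.3*505*0.042) = 0.086184 mm


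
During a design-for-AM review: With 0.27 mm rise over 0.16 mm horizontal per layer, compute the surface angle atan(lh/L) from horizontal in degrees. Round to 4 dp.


angle = atan(0.27/0.16) = 59.3493 degrees


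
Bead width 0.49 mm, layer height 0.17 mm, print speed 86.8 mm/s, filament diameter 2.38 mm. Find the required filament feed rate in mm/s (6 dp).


Q = 0.49 * 0.17 * 86.8 = 7.23044 mm^3/s
A_fil = pi*(2.38/2)^2 = 4.44880936 mm^2
v_feed = 7.23044 / 4.44880936 = 1.625253 mm/s


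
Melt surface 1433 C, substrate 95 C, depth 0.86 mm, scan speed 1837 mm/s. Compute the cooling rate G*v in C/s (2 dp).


G = (1433-95)/0.86 = 1555.81395349 C/mm
CR = 1555.81395349 * 1837 = 2858030.23 C/s


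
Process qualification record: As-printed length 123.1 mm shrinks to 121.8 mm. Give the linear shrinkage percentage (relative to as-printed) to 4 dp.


Shrinkage = ((123.1-121.8)/123.1)*100 = 1.0561 %


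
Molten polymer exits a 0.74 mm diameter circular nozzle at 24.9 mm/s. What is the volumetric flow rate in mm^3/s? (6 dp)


A = pi*(0.74/2)^2 = 0.43008403 mm^2
Q = 0.43008403 * 24.9 = 10.709092 mm^3/s


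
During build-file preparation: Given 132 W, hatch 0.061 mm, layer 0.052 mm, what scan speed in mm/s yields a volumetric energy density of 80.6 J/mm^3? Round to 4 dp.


v = 132 / (80.6*0.061*0.052) = 516.3043 mm/s


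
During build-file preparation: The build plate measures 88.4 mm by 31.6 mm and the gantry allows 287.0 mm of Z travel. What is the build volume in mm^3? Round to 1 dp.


V = 88.4 * 31.6 * 287.0 = 801717.3 mm^3


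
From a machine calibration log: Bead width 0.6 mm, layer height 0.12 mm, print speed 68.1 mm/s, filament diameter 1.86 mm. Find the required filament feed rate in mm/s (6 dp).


Q = 0.6 * 0.12 * 68.1 = 4.9032 mm^3/s
A_fil = pi*(1.86/2)^2 = 2.71716349 mm^2
v_feed = 4.9032 / 2.71716349 = 1.804529 mm/s


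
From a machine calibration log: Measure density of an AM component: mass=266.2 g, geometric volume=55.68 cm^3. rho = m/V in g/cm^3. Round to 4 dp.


rho = 266.2 / 55.68 = 4.7809 g/cm^3


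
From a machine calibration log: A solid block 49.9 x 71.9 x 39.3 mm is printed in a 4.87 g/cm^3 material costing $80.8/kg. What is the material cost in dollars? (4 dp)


V = 49.9 * 71.9 * 39.3 = 141000.933 mm^3 = 141.000933 cm^3
Mass = 141.000933 * 4.87 / 1000 = 0.68667454 kg
Cost = 0.68667454 * 80.8 = 55.4833 $


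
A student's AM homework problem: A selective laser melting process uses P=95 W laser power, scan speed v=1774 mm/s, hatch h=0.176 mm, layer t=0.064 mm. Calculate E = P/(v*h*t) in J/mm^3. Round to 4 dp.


E = 95 / (1774*0.176*0.064) = 4.7542 J/mm^3


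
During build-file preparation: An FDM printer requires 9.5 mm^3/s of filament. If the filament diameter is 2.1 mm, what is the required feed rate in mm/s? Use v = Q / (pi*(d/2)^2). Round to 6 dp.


A = pi*(2.1/2)^2 = 3.463606
v = 9.5 / 3.463606 = 2.742806 mm/s


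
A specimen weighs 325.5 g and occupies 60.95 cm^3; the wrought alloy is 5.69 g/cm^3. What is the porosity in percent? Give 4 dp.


rho_part = 325.5 / 60.95 = 5.34044299 g/cm^3
Porosity = (1 - 5.34044299/5.69)*100 = 6.1434 %


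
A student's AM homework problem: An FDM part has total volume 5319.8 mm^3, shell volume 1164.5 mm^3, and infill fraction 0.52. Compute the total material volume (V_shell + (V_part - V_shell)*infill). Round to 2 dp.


V_infill = (5319.8 - 1164.5) * 0.52 = 2160.76
V_total = 1164.5 + 2160.76 = 3325.26 mm^3


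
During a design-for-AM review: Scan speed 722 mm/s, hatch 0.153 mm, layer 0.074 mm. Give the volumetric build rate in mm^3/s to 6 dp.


Rate = 722 * 0.153 * 0.074 = 8.174484 mm^3/s


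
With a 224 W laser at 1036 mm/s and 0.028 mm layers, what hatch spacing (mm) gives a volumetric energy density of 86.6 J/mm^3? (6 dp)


h = 224 / (86.6*1036*0.028) = 0.089169 mm


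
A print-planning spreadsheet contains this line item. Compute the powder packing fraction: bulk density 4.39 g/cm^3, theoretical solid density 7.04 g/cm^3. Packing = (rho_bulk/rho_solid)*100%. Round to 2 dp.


Packing = (4.39/7.04)*100 = 62.36 %


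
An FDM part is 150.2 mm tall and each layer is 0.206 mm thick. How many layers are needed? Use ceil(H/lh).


Layers = ceil(150.2/0.206) = 730


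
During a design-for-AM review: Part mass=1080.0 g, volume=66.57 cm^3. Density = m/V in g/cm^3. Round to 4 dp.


rho = 1080.0 / 66.57 = 16.2235 g/cm^3


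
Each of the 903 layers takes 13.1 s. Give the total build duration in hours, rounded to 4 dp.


t = 903 * 13.1 / 3600 = 3.2859 hrs


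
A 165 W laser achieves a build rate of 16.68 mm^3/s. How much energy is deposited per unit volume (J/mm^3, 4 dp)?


SE = 165 / 16.68 = 9.8921 J/mm^3


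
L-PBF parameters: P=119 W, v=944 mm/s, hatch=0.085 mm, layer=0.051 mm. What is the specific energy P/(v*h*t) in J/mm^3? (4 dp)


Build rate = 944 * 0.085 * 0.051 = 4.09224 mm^3/s
SE = 119 / 4.09224 = 29.0794 J/mm^3


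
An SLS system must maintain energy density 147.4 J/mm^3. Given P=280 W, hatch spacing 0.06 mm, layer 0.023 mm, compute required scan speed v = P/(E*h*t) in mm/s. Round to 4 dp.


v = 280 / (147.4*0.06*0.023) = 1376.5166 mm/s


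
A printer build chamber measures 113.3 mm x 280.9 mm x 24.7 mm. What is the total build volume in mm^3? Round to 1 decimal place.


V = 113.3 * 280.9 * 24.7 = 786101.5 mm^3


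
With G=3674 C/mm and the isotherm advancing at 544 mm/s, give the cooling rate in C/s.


CR = 3674 * 544 = 1998656 C/s


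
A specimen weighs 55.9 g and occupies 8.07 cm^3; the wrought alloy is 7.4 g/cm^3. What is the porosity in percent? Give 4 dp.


rho_part = 55.9 / 8.07 = 6.92688971 g/cm^3
Porosity = (1 - 6.92688971/7.4)*100 = 6.3934 %


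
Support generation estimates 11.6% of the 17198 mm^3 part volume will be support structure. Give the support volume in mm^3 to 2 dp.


V_support = 17198 * 0.116 = 1994.97 mm^3


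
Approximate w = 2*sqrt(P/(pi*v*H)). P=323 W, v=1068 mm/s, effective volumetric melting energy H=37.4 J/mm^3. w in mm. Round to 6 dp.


w = 2*sqrt(323/(pi*1068*37.4)) = 0.101469 mm


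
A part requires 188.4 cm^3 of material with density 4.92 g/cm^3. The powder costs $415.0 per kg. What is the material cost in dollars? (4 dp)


Mass = 188.4*4.92/1000 = 0.926928 kg
Cost = 0.926928 * 415.0 = 384.6751 $


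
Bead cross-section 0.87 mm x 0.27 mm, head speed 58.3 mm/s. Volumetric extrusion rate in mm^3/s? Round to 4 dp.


Rate = 0.87 * 0.27 * 58.3 = 13.6947 mm^3/s


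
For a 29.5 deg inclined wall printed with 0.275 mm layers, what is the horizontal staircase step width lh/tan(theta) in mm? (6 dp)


step = 0.275 / tan(29.5) = 0.486061 mm


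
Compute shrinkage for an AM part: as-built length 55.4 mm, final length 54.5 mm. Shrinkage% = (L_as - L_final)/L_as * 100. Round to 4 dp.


Shrinkage = ((55.4-54.5)/55.4)*100 = 1.6245 %


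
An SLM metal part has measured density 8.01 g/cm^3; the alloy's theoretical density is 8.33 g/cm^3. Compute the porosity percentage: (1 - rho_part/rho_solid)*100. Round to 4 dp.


Porosity = (1-8.01/8.33)*100 = 3.8415 %


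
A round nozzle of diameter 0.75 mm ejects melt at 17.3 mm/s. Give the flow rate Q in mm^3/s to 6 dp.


A = pi*(0.75/2)^2 = 0.44178647 mm^2
Q = 0.44178647 * 17.3 = 7.642906 mm^3/s


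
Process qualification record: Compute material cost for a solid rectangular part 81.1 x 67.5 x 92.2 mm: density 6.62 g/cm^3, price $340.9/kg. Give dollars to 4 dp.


V = 81.1 * 67.5 * 92.2 = 504725.85 mm^3 = 504.72585 cm^3
Mass = 504.72585 * 6.62 / 1000 = 3.34128513 kg
Cost = 3.34128513 * 340.9 = 1139.0441 $


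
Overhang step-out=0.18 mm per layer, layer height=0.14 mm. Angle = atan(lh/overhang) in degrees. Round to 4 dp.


angle = atan(0.14/0.18) = 37.875 degrees


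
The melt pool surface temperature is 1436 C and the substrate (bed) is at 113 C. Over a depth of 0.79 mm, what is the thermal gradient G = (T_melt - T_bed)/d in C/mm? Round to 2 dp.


G = (1436-113)/0.79 = 1674.68 C/mm


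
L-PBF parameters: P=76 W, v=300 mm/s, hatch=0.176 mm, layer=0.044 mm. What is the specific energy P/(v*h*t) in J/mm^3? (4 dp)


Build rate = 300 * 0.176 * 0.044 = 2.3232 mm^3/s
SE = 76 / 2.3232 = 32.7135 J/mm^3


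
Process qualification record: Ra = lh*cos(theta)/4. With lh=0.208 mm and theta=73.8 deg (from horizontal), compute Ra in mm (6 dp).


Ra = 0.208 * cos(73.8) / 4 = 0.014508 mm


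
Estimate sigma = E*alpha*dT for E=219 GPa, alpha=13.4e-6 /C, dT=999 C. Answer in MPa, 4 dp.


sigma = 219*1000 * 13.4e-6 * 999 = 2931.6654 MPa


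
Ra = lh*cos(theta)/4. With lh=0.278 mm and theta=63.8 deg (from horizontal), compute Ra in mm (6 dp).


Ra = 0.278 * cos(63.8) / 4 = 0.030685 mm


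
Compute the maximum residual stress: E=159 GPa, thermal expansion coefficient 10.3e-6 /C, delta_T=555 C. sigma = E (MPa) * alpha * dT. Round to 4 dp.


sigma = 159*1000 * 10.3e-6 * 555 = 908.9235 MPa


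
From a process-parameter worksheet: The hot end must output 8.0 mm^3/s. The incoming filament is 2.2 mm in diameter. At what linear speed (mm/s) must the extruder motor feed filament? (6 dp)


A = pi*(2.2/2)^2 = 3.801327
v = 8.0 / 3.801327 = 2.104528 mm/s


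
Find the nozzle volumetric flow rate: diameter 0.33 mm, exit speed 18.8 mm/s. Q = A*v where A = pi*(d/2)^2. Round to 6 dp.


A = pi*(0.33/2)^2 = 0.08552986 mm^2
Q = 0.08552986 * 18.8 = 1.607961 mm^3/s


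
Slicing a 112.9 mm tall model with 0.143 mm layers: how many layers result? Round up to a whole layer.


Layers = ceil(112.9/0.143) = 790


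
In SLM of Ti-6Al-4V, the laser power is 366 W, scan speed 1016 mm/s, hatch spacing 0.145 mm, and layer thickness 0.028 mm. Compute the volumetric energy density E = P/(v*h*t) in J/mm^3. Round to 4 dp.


E = 366 / (1016*0.145*0.028) = 88.7281 J/mm^3


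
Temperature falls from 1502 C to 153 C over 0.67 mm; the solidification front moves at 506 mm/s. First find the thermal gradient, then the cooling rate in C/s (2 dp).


G = (1502-153)/0.67 = 2013.43283582 C/mm
CR = 2013.43283582 * 506 = 1018797.01 C/s


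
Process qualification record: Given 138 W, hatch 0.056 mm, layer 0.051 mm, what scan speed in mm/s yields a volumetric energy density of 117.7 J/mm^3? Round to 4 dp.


v = 138 / (117.7*0.056*0.051) = 410.5295 mm/s


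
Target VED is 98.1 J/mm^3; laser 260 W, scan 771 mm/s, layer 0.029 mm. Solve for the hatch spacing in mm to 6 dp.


h = 260 / (98.1*771*0.029) = 0.118536 mm


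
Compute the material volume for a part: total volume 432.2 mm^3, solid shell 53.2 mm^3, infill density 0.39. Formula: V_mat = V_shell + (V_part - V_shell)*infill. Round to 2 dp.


V_infill = (432.2 - 53.2) * 0.39 = 147.81
V_total = 53.2 + 147.81 = 201.01 mm^3


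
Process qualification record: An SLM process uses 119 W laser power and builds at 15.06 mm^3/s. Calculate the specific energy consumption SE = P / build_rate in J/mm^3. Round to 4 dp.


SE = 119 / 15.06 = 7.9017 J/mm^3


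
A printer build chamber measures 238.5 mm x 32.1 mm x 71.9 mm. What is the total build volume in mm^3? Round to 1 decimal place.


V = 238.5 * 32.1 * 71.9 = 550455.6 mm^3


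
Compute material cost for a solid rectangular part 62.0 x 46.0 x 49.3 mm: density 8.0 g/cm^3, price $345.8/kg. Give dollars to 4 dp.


V = 62.0 * 46.0 * 49.3 = 140603.6 mm^3 = 140.6036 cm^3
Mass = 140.6036 * 8.0 / 1000 = 1.1248288 kg
Cost = 1.1248288 * 345.8 = 388.9658 $


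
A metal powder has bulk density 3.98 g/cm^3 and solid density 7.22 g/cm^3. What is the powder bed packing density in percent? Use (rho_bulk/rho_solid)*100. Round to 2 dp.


Packing = (3.98/7.22)*100 = 55.12 %


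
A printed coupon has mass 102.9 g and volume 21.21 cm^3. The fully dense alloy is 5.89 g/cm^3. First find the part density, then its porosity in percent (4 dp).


rho_part = 102.9 / 21.21 = 4.85148515 g/cm^3
Porosity = (1 - 4.85148515/5.89)*100 = 17.6318 %


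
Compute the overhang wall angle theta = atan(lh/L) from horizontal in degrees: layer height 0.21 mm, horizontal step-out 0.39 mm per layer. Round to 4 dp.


angle = atan(0.21/0.39) = 28.3008 degrees


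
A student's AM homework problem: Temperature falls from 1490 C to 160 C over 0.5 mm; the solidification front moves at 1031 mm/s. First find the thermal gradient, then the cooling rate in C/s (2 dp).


G = (1490-160)/0.5 = 2660.0 C/mm
CR = 2660.0 * 1031 = 2742460.0 C/s


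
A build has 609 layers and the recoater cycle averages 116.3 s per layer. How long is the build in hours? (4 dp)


t = 609 * 116.3 / 3600 = 19.6741 hrs


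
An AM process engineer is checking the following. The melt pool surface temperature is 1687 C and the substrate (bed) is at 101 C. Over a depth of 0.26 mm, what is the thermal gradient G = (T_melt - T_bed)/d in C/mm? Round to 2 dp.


G = (1687-101)/0.26 = 6100.0 C/mm


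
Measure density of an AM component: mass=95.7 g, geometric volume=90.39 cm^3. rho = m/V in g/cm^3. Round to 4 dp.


rho = 95.7 / 90.39 = 1.0587 g/cm^3


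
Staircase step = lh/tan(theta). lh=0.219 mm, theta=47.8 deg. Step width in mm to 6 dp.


step = 0.219 / tan(47.8) = 0.198577 mm


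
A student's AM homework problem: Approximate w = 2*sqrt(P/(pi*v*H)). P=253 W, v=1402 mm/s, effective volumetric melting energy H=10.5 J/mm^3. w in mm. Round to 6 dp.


w = 2*sqrt(253/(pi*1402*10.5)) = 0.147927 mm


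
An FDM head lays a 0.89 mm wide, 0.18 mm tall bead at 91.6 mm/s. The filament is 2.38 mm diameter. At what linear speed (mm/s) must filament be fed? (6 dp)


Q = 0.89 * 0.18 * 91.6 = 14.67432 mm^3/s
A_fil = pi*(2.38/2)^2 = 4.44880936 mm^2
v_feed = 14.67432 / 4.44880936 = 3.298483 mm/s


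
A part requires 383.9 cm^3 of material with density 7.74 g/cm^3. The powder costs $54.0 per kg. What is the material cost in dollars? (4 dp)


Mass = 383.9*7.74/1000 = 2.971386 kg
Cost = 2.971386 * 54.0 = 160.4548 $


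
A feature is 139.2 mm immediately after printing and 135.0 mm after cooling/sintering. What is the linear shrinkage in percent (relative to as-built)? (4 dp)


Shrinkage = ((139.2-135.0)/139.2)*100 = 3.0172 %


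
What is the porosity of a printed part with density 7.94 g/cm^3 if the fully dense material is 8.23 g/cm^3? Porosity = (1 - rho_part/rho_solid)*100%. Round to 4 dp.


Porosity = (1-7.94/8.23)*100 = 3.5237 %


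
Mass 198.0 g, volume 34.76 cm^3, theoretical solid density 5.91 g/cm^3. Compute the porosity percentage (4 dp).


rho_part = 198.0 / 34.76 = 5.69620253 g/cm^3
Porosity = (1 - 5.69620253/5.91)*100 = 3.6176 %


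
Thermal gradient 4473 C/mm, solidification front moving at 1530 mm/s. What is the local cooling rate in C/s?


CR = 4473 * 1530 = 6843690 C/s


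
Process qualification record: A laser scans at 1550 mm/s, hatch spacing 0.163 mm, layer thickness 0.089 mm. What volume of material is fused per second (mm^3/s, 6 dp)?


Rate = 1550 * 0.163 * 0.089 = 22.48585 mm^3/s


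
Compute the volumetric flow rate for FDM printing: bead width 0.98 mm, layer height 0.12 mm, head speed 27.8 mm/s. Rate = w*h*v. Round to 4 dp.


Rate = 0.98 * 0.12 * 27.8 = 3.2693 mm^3/s


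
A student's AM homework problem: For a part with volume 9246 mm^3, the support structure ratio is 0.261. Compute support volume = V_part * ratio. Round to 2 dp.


V_support = 9246 * 0.261 = 2413.21 mm^3


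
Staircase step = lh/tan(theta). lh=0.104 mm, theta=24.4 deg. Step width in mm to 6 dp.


step = 0.104 / tan(24.4) = 0.229267 mm


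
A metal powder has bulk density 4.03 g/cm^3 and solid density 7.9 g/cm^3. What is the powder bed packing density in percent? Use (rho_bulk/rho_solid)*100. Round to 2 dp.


Packing = (4.03/7.9)*100 = 51.01 %


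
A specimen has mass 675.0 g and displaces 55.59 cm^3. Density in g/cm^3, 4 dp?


rho = 675.0 / 55.59 = 12.1425 g/cm^3


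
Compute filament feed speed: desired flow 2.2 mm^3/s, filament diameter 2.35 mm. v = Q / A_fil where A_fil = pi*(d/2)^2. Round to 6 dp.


A = pi*(2.35/2)^2 = 4.337361
v = 2.2 / 4.337361 = 0.507221 mm/s


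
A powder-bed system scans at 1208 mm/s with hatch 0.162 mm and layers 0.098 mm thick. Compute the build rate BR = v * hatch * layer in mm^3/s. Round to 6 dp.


Rate = 1208 * 0.162 * 0.098 = 19.178208 mm^3/s


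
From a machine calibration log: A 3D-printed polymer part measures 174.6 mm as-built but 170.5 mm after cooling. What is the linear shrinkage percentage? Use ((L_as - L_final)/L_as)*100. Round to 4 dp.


Shrinkage = ((174.6-170.5)/174.6)*100 = 2.3482 %


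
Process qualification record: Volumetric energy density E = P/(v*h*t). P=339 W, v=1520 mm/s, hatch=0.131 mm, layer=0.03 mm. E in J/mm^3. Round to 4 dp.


E = 339 / (1520*0.131*0.03) = 56.7497 J/mm^3


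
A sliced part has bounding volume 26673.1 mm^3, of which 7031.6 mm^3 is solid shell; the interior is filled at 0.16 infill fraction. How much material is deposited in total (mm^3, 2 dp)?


V_infill = (26673.1 - 7031.6) * 0.16 = 3142.64
V_total = 7031.6 + 3142.64 = 10174.24 mm^3


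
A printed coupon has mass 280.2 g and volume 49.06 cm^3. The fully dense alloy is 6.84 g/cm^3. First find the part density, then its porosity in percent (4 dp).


rho_part = 280.2 / 49.06 = 5.71137383 g/cm^3
Porosity = (1 - 5.71137383/6.84)*100 = 16.5004 %


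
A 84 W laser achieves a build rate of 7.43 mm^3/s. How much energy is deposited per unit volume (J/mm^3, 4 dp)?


SE = 84 / 7.43 = 11.3055 J/mm^3


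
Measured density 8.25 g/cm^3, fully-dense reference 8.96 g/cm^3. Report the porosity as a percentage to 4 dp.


Porosity = (1-8.25/8.96)*100 = 7.9241 %


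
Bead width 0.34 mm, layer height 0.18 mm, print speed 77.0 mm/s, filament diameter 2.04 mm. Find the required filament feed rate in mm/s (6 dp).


Q = 0.34 * 0.18 * 77.0 = 4.7124 mm^3/s
A_fil = pi*(2.04/2)^2 = 3.268513 mm^2
v_feed = 4.7124 / 3.268513 = 1.441757 mm/s


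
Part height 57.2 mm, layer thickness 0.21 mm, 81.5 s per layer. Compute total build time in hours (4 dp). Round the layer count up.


Layers = ceil(57.2/0.21) = 273
t = 273 * 81.5 / 3600 = 6.1804 hrs


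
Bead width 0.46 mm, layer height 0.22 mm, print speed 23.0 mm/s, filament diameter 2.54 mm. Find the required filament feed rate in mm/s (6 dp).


Q = 0.46 * 0.22 * 23.0 = 2.3276 mm^3/s
A_fil = pi*(2.54/2)^2 = 5.06707479 mm^2
v_feed = 2.3276 / 5.06707479 = 0.459358 mm/s


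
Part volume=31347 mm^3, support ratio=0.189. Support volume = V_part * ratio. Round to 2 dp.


V_support = 31347 * 0.189 = 5924.58 mm^3


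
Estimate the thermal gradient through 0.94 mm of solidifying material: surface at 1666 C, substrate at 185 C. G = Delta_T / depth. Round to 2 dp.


G = (1666-185)/0.94 = 1575.53 C/mm


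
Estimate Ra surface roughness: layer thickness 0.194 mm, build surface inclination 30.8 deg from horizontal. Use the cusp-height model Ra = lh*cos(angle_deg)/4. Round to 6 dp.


Ra = 0.194 * cos(30.8) / 4 = 0.04166 mm


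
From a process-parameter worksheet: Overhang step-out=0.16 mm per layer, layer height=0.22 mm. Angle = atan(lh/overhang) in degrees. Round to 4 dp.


angle = atan(0.22/0.16) = 53.9726 degrees


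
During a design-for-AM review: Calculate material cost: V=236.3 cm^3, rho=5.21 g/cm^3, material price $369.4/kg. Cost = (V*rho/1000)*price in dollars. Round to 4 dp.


Mass = 236.3*5.21/1000 = 1.231123 kg
Cost = 1.231123 * 369.4 = 454.7768 $


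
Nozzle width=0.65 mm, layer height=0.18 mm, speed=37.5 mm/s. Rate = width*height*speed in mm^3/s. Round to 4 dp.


Rate = 0.65 * 0.18 * 37.5 = 4.3875 mm^3/s


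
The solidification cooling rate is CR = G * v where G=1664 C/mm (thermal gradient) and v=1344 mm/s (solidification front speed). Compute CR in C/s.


CR = 1664 * 1344 = 2236416 C/s


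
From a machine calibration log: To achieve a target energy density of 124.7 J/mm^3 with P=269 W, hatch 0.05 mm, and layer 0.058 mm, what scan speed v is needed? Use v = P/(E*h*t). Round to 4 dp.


v = 269 / (124.7*0.05*0.058) = 743.8542 mm/s


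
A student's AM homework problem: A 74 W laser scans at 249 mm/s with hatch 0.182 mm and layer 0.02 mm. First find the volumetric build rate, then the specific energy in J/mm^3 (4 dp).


Build rate = 249 * 0.182 * 0.02 = 0.90636 mm^3/s
SE = 74 / 0.90636 = 81.6453 J/mm^3


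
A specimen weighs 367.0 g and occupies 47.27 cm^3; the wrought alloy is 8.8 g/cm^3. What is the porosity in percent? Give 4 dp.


rho_part = 367.0 / 47.27 = 7.76390946 g/cm^3
Porosity = (1 - 7.76390946/8.8)*100 = 11.7738 %


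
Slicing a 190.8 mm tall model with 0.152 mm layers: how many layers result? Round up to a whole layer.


Layers = ceil(190.8/0.152) = 1256


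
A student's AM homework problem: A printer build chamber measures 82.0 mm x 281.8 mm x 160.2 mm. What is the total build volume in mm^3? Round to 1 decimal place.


V = 82.0 * 281.8 * 160.2 = 3701837.5 mm^3


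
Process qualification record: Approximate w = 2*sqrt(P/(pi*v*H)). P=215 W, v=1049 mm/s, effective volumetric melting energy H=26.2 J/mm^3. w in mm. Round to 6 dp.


w = 2*sqrt(215/(pi*1049*26.2)) = 0.099801 mm


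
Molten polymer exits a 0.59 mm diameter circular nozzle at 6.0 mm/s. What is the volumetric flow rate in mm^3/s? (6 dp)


A = pi*(0.59/2)^2 = 0.2733971 mm^2
Q = 0.2733971 * 6.0 = 1.640383 mm^3/s


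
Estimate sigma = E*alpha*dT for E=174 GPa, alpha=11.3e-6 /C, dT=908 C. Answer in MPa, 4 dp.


sigma = 174*1000 * 11.3e-6 * 908 = 1785.3096 MPa


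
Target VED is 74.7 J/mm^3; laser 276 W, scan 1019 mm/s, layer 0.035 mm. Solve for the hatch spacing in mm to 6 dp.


h = 276 / (74.7*1019*0.035) = 0.103597 mm


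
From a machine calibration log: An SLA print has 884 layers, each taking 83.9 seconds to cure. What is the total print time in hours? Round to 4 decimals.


t = 884 * 83.9 / 3600 = 20.6021 hrs


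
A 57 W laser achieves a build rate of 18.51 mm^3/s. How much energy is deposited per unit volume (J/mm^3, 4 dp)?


SE = 57 / 18.51 = 3.0794 J/mm^3


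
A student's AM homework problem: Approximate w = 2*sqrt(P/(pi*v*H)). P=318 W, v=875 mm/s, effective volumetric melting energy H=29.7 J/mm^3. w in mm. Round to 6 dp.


w = 2*sqrt(318/(pi*875*29.7)) = 0.124821 mm


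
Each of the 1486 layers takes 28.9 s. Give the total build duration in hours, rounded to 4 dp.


t = 1486 * 28.9 / 3600 = 11.9293 hrs


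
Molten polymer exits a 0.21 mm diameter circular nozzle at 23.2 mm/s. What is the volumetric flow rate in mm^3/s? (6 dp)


A = pi*(0.21/2)^2 = 0.03463606 mm^2
Q = 0.03463606 * 23.2 = 0.803557 mm^3/s


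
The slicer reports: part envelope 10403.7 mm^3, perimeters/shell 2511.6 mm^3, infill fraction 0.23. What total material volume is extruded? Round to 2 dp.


V_infill = (10403.7 - 2511.6) * 0.23 = 1815.18
V_total = 2511.6 + 1815.18 = 4326.78 mm^3


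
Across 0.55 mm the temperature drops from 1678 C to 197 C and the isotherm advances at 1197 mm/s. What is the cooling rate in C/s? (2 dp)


G = (1678-197)/0.55 = 2692.72727273 C/mm
CR = 2692.72727273 * 1197 = 3223194.55 C/s


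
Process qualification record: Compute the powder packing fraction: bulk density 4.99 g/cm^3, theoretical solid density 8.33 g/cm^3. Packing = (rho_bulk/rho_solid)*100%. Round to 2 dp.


Packing = (4.99/8.33)*100 = 59.9 %


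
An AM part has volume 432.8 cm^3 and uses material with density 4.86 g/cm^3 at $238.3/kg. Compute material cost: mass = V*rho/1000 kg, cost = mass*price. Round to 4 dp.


Mass = 432.8*4.86/1000 = 2.103408 kg
Cost = 2.103408 * 238.3 = 501.2421 $


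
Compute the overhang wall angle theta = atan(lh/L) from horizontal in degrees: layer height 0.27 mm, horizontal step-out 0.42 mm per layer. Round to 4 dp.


angle = atan(0.27/0.42) = 32.7352 degrees


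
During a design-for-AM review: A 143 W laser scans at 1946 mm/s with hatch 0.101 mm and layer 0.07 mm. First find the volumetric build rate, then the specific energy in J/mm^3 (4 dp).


Build rate = 1946 * 0.101 * 0.07 = 13.75822 mm^3/s
SE = 143 / 13.75822 = 10.3938 J/mm^3


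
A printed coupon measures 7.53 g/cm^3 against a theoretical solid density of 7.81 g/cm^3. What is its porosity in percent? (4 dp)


Porosity = (1-7.53/7.81)*100 = 3.5851 %


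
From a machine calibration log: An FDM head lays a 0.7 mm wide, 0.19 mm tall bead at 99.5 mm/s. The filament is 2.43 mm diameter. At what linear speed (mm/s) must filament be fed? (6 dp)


Q = 0.7 * 0.19 * 99.5 = 13.2335 mm^3/s
A_fil = pi*(2.43/2)^2 = 4.63769762 mm^2
v_feed = 13.2335 / 4.63769762 = 2.853463 mm/s


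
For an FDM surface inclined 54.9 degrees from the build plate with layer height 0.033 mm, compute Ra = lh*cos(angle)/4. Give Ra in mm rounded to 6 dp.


Ra = 0.033 * cos(54.9) / 4 = 0.004744 mm


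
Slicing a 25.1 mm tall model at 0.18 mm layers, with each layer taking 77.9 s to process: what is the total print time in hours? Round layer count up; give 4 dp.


Layers = ceil(25.1/0.18) = 140
t = 140 * 77.9 / 3600 = 3.0294 hrs


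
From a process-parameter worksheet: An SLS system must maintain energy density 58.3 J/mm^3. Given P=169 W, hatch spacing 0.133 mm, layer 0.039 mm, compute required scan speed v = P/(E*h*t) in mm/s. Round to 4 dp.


v = 169 / (58.3*0.133*0.039) = 558.8586 mm/s


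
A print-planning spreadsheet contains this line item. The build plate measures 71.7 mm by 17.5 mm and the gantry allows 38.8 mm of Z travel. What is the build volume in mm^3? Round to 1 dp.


V = 71.7 * 17.5 * 38.8 = 48684.3 mm^3


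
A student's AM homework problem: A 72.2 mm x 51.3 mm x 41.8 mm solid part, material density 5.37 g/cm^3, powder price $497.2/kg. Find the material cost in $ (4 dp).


V = 72.2 * 51.3 * 41.8 = 154821.348 mm^3 = 154.821348 cm^3
Mass = 154.821348 * 5.37 / 1000 = 0.83139064 kg
Cost = 0.83139064 * 497.2 = 413.3674 $


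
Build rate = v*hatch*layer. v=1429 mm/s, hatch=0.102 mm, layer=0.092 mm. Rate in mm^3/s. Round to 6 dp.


Rate = 1429 * 0.102 * 0.092 = 13.409736 mm^3/s


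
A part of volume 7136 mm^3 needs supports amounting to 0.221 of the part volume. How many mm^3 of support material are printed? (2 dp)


V_support = 7136 * 0.221 = 1577.06 mm^3


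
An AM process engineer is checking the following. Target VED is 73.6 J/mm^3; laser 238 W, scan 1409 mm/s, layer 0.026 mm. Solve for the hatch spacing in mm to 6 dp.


h = 238 / (73.6*1409*0.026) = 0.08827 mm


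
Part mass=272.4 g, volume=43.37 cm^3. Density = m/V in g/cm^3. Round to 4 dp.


rho = 272.4 / 43.37 = 6.2808 g/cm^3


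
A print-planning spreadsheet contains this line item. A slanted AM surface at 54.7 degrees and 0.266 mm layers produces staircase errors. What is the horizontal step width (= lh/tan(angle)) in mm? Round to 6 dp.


step = 0.266 / tan(54.7) = 0.188338 mm


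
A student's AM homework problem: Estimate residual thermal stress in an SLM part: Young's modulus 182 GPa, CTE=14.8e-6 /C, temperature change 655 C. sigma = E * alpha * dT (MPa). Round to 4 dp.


sigma = 182*1000 * 14.8e-6 * 655 = 1764.308 MPa


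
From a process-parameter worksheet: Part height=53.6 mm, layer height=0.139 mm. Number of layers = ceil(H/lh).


Layers = ceil(53.6/0.139) = 386


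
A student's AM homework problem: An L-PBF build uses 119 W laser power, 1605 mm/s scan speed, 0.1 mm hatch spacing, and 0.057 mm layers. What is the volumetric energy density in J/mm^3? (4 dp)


E = 119 / (1605*0.1*0.057) = 13.0076 J/mm^3


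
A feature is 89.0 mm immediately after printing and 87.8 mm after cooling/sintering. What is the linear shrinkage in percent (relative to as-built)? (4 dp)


Shrinkage = ((89.0-87.8)/89.0)*100 = 1.3483 %


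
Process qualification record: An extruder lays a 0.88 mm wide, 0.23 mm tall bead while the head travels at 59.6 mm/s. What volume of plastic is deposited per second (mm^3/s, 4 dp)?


Rate = 0.88 * 0.23 * 59.6 = 12.063 mm^3/s


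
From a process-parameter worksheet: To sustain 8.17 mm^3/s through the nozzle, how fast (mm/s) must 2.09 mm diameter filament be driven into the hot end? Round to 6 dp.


A = pi*(2.09/2)^2 = 3.430698
v = 8.17 / 3.430698 = 2.38144 mm/s


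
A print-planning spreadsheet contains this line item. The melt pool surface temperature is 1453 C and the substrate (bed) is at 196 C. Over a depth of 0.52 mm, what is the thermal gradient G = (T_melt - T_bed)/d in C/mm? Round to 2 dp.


G = (1453-196)/0.52 = 2417.31 C/mm


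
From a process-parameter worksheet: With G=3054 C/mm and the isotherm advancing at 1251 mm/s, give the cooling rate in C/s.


CR = 3054 * 1251 = 3820554 C/s
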